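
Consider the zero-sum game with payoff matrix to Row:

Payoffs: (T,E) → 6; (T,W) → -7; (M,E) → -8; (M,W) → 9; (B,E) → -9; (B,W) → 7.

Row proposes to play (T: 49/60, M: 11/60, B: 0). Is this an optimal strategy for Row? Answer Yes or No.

Against E this mix gives (49/60)·6 + (11/60)·(-8) = 103/30.
Against W this mix gives (49/60)·(-7) + (11/60)·9 = -61/15.
Column will play W, holding Row to -61/15. Shifting weight toward the row that does better against W would raise this floor (the equalizing mix achieves -1/15 against both W and E), so the proposed strategy is not optimal.

No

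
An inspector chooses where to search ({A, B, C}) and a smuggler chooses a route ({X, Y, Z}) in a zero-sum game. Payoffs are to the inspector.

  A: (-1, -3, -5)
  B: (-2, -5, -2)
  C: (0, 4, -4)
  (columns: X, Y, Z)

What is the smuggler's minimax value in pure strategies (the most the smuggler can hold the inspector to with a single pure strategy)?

Column maxima: X → 0, Y → 4, Z → -2.
The smallest of these is -2.

-2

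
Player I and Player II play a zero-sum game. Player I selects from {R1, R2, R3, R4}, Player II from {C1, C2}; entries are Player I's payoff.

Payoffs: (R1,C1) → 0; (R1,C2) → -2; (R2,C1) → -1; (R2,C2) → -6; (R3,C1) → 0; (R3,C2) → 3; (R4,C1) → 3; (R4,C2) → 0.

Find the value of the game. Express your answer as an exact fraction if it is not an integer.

Row minima: R1 → -2, R2 → -6, R3 → 0, R4 → 0; maximin = 0.
Column maxima: C1 → 3, C2 → 3; minimax = 3.
0 ≠ 3, so there is no saddle point; optimal play is mixed.
R1 is strictly dominated by R4, so Player I never plays it.
R2 is strictly dominated by R3, so Player I never plays it.
On the remaining 2×2 (R3, R4 vs C1, C2):
Let Player I play R3 with probability p. Expected payoff against C1: 0p + 3(1−p) = −3p + 3; against C2: 3p + 0(1−p) = 3p.
Setting these equal: −3p + 3 = 3p ⇒ −6p = -3 ⇒ p = 1/2, and the value is (-3)·(1/2) + 3 = 3/2.
For Player II: with q = P(C1), equating R3's and R4's payoffs gives −3q + 3 = 3q ⇒ q = 1/2.

3/2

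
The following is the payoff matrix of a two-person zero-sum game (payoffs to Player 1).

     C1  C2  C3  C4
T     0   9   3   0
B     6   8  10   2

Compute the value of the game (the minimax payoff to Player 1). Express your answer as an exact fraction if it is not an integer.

Row minima: T → 0, B → 2; maximin = 2.
Column maxima: C1 → 6, C2 → 9, C3 → 10, C4 → 2; minimax = 2.
Since maximin = minimax = 2, there is a saddle point and the value is 2.

2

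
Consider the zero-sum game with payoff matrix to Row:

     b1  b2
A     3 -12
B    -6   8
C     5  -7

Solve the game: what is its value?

-1/13

Row minima: A → -12, B → -6, C → -7; maximin = -6.
Column maxima: b1 → 5, b2 → 8; minimax = 5.
-6 ≠ 5, so there is no saddle point; optimal play is mixed.
A is strictly dominated by C, so Row never plays it.
On the remaining 2×2 (B, C vs b1, b2):
Let Row play B with probability p. Expected payoff against b1: (-6)p + 5(1−p) = −11p + 5; against b2: 8p + (-7)(1−p) = 15p − 7.
Setting these equal: −11p + 5 = 15p − 7 ⇒ −26p = -12 ⇒ p = 6/13, and the value is (-11)·(6/13) + 5 = -1/13.
For Column: with q = P(b1), equating B's and C's payoffs gives −14q + 8 = 12q − 7 ⇒ q = 15/26.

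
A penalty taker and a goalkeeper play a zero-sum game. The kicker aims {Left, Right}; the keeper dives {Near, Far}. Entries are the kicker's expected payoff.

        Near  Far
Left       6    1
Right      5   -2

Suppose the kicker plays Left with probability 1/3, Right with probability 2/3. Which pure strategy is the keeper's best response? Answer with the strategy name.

Far

If the keeper plays Near, the kicker's expected payoff is (1/3)·6 + (2/3)·5 = 16/3.
If the keeper plays Far, the kicker's expected payoff is (1/3)·1 + (2/3)·(-2) = -1.
The keeper minimizes the kicker's payoff; the smallest is -1, so the best response is Far.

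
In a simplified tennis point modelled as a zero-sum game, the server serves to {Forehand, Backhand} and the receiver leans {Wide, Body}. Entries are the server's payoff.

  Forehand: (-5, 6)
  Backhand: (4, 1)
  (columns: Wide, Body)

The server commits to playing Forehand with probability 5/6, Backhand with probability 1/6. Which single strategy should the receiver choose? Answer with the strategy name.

If the receiver plays Wide, the server's expected payoff is (5/6)·(-5) + (1/6)·4 = -7/2.
If the receiver plays Body, the server's expected payoff is (5/6)·6 + (1/6)·1 = 31/6.
The receiver minimizes the server's payoff; the smallest is -7/2, so the best response is Wide.

Wide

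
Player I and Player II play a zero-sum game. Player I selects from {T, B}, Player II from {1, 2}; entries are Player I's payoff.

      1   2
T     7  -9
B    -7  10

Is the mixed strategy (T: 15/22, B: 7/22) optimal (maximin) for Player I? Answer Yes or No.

No

Against 1 this mix gives (15/22)·7 + (7/22)·(-7) = 28/11.
Against 2 this mix gives (15/22)·(-9) + (7/22)·10 = -65/22.
Player II will play 2, holding Player I to -65/22. Shifting weight toward the row that does better against 2 would raise this floor (the equalizing mix achieves 7/33 against both 2 and 1), so the proposed strategy is not optimal.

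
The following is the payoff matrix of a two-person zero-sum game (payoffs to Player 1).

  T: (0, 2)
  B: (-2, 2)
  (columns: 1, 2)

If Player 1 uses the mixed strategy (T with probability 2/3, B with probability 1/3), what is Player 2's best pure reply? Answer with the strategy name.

1

If Player 2 plays 1, Player 1's expected payoff is (2/3)·0 + (1/3)·(-2) = -2/3.
If Player 2 plays 2, Player 1's expected payoff is (2/3)·2 + (1/3)·2 = 2.
Player 2 minimizes Player 1's payoff; the smallest is -2/3, so the best response is 1.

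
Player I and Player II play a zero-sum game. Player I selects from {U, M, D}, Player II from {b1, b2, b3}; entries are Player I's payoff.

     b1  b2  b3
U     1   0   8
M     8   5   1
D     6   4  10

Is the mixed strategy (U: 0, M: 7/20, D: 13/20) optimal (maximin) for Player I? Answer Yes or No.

No

Against b1 this mix gives (7/20)·8 + (13/20)·6 = 67/10.
Against b2 this mix gives (7/20)·5 + (13/20)·4 = 87/20.
Against b3 this mix gives (7/20)·1 + (13/20)·10 = 137/20.
Player II will play b2, holding Player I to 87/20. Shifting weight toward the row that does better against b2 would raise this floor (the equalizing mix achieves 23/5 against both b2 and b3), so the proposed strategy is not optimal.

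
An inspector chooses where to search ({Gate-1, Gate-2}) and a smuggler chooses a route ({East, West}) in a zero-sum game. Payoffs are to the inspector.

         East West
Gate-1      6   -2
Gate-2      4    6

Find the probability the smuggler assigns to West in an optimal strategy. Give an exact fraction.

Row minima: Gate-1 → -2, Gate-2 → 4; maximin = 4.
Column maxima: East → 6, West → 6; minimax = 6.
4 ≠ 6, so there is no saddle point; optimal play is mixed.
Let the inspector play Gate-1 with probability p. Expected payoff against East: 6p + 4(1−p) = 2p + 4; against West: (-2)p + 6(1−p) = −8p + 6.
Setting these equal: 2p + 4 = −8p + 6 ⇒ 10p = 2 ⇒ p = 1/5, and the value is (2)·(1/5) + 4 = 22/5.
For the smuggler: with q = P(East), equating Gate-1's and Gate-2's payoffs gives 8q − 2 = −2q + 6 ⇒ q = 4/5.

1/5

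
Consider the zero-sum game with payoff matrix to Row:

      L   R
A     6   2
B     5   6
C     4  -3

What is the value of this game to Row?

26/5

Row minima: A → 2, B → 5, C → -3; maximin = 5.
Column maxima: L → 6, R → 6; minimax = 6.
5 ≠ 6, so there is no saddle point; optimal play is mixed.
C is strictly dominated by A, so Row never plays it.
On the remaining 2×2 (A, B vs L, R):
Let Row play A with probability p. Expected payoff against L: 6p + 5(1−p) = p + 5; against R: 2p + 6(1−p) = −4p + 6.
Setting these equal: p + 5 = −4p + 6 ⇒ 5p = 1 ⇒ p = 1/5, and the value is (1)·(1/5) + 5 = 26/5.
For Column: with q = P(L), equating A's and B's payoffs gives 4q + 2 = −q + 6 ⇒ q = 4/5.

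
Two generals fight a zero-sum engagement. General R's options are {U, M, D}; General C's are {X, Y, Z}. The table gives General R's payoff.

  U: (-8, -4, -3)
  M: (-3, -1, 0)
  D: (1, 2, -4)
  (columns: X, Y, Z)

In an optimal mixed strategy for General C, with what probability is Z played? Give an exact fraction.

1/2

Row minima: U → -8, M → -3, D → -4; maximin = -3.
Column maxima: X → 1, Y → 2, Z → 0; minimax = 0.
-3 ≠ 0, so there is no saddle point; optimal play is mixed.
U is strictly dominated by M, so General R never plays it.
Y is strictly dominated by X (it gives General R strictly more in every row), so General C never plays it.
On the remaining 2×2 (M, D vs X, Z):
Let General R play M with probability p. Expected payoff against X: (-3)p + 1(1−p) = −4p + 1; against Z: 0p + (-4)(1−p) = 4p − 4.
Setting these equal: −4p + 1 = 4p − 4 ⇒ −8p = -5 ⇒ p = 5/8, and the value is (-4)·(5/8) + 1 = -3/2.
For General C: with q = P(X), equating M's and D's payoffs gives −3q = 5q − 4 ⇒ q = 1/2.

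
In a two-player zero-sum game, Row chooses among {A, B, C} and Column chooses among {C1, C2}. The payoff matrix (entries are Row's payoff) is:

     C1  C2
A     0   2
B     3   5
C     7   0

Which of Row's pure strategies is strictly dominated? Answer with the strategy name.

B gives a strictly higher payoff than A against every column: 3 > 0, 5 > 2.
So A is strictly dominated and Row never plays it.

A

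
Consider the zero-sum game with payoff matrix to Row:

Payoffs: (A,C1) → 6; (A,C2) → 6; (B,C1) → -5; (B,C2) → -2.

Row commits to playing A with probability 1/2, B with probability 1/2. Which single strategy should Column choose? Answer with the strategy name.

If Column plays C1, Row's expected payoff is (1/2)·6 + (1/2)·(-5) = 1/2.
If Column plays C2, Row's expected payoff is (1/2)·6 + (1/2)·(-2) = 2.
Column minimizes Row's payoff; the smallest is 1/2, so the best response is C1.

C1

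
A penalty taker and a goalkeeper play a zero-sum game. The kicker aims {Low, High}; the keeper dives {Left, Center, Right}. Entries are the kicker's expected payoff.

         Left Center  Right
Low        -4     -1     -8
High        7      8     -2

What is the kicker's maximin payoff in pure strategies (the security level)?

-2

Row minima: Low → -8, High → -2.
The best of these is -2.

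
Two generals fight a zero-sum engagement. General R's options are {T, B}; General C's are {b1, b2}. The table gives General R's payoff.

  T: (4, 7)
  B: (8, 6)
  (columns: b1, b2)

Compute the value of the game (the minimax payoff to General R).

Row minima: T → 4, B → 6; maximin = 6.
Column maxima: b1 → 8, b2 → 7; minimax = 7.
6 ≠ 7, so there is no saddle point; optimal play is mixed.
Let General R play T with probability p. Expected payoff against b1: 4p + 8(1−p) = −4p + 8; against b2: 7p + 6(1−p) = p + 6.
Setting these equal: −4p + 8 = p + 6 ⇒ −5p = -2 ⇒ p = 2/5, and the value is (-4)·(2/5) + 8 = 32/5.
For General C: with q = P(b1), equating T's and B's payoffs gives −3q + 7 = 2q + 6 ⇒ q = 1/5.

32/5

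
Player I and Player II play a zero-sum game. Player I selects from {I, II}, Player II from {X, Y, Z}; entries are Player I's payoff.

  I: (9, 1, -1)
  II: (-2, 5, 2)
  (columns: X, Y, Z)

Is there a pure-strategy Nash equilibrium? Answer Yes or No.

Row minima: I → -1, II → -2; maximin = -1.
Column maxima: X → 9, Y → 5, Z → 2; minimax = 2.
-1 ≠ 2, so no pure-strategy equilibrium exists.

No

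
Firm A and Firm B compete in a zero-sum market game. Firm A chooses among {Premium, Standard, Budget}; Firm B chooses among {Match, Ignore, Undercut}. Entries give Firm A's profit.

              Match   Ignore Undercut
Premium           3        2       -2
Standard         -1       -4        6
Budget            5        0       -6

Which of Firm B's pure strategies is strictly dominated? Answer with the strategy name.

Ignore holds Firm A's payoff strictly below Match in every row: 2 < 3, -4 < -1, 0 < 5.
So Match is strictly dominated for Firm B.

Match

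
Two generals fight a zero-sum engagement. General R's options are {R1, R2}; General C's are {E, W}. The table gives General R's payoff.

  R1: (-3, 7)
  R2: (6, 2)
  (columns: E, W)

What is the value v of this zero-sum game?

24/7

Row minima: R1 → -3, R2 → 2; maximin = 2.
Column maxima: E → 6, W → 7; minimax = 6.
2 ≠ 6, so there is no saddle point; optimal play is mixed.
Let General R play R1 with probability p. Expected payoff against E: (-3)p + 6(1−p) = −9p + 6; against W: 7p + 2(1−p) = 5p + 2.
Setting these equal: −9p + 6 = 5p + 2 ⇒ −14p = -4 ⇒ p = 2/7, and the value is (-9)·(2/7) + 6 = 24/7.
For General C: with q = P(E), equating R1's and R2's payoffs gives −10q + 7 = 4q + 2 ⇒ q = 5/14.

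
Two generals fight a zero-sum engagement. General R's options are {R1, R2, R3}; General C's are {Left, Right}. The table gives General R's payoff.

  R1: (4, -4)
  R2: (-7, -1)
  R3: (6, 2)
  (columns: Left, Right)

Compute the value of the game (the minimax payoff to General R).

2

Row minima: R1 → -4, R2 → -7, R3 → 2; maximin = 2.
Column maxima: Left → 6, Right → 2; minimax = 2.
Since maximin = minimax = 2, there is a saddle point and the value is 2.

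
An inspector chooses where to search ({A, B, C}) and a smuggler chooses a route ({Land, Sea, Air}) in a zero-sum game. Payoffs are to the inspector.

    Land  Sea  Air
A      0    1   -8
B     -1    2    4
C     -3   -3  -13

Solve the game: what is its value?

-8/13

Row minima: A → -8, B → -1, C → -13; maximin = -1.
Column maxima: Land → 0, Sea → 2, Air → 4; minimax = 0.
-1 ≠ 0, so there is no saddle point; optimal play is mixed.
C is strictly dominated by A, so the inspector never plays it.
With C eliminated, Sea is strictly dominated by Land (it gives the inspector strictly more in every remaining row), so the smuggler never plays it.
On the remaining 2×2 (A, B vs Land, Air):
Let the inspector play A with probability p. Expected payoff against Land: 0p + (-1)(1−p) = p − 1; against Air: (-8)p + 4(1−p) = −12p + 4.
Setting these equal: p − 1 = −12p + 4 ⇒ 13p = 5 ⇒ p = 5/13, and the value is (1)·(5/13) − 1 = -8/13.
For the smuggler: with q = P(Land), equating A's and B's payoffs gives 8q − 8 = −5q + 4 ⇒ q = 12/13.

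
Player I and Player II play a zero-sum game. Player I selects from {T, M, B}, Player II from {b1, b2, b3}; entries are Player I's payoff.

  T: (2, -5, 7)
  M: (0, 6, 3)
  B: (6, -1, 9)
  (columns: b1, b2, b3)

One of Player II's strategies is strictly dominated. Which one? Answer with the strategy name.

b3

b1 holds Player I's payoff strictly below b3 in every row: 2 < 7, 0 < 3, 6 < 9.
So b3 is strictly dominated for Player II.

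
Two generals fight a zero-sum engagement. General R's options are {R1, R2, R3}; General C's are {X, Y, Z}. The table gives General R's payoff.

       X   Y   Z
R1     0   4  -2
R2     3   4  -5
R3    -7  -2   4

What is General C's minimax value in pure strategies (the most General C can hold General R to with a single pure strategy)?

3

Column maxima: X → 3, Y → 4, Z → 4.
The smallest of these is 3.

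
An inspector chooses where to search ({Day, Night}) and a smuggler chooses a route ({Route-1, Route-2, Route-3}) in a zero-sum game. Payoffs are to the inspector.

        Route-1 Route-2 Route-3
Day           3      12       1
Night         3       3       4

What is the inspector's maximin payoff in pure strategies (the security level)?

3

Row minima: Day → 1, Night → 3.
The best of these is 3.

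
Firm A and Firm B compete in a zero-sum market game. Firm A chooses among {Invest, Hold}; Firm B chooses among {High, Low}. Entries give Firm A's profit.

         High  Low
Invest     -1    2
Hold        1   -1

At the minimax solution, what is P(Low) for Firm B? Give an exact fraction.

2/5

Row minima: Invest → -1, Hold → -1; maximin = -1.
Column maxima: High → 1, Low → 2; minimax = 1.
-1 ≠ 1, so there is no saddle point; optimal play is mixed.
Let Firm A play Invest with probability p. Expected payoff against High: (-1)p + 1(1−p) = −2p + 1; against Low: 2p + (-1)(1−p) = 3p − 1.
Setting these equal: −2p + 1 = 3p − 1 ⇒ −5p = -2 ⇒ p = 2/5, and the value is (-2)·(2/5) + 1 = 1/5.
For Firm B: with q = P(High), equating Invest's and Hold's payoffs gives −3q + 2 = 2q − 1 ⇒ q = 3/5.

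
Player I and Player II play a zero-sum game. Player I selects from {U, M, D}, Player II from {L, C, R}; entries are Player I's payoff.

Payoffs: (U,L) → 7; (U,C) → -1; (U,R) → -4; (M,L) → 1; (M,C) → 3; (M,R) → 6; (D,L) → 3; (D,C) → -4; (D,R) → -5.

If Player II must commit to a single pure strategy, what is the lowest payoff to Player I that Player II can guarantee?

3

Column maxima: L → 7, C → 3, R → 6.
The smallest of these is 3.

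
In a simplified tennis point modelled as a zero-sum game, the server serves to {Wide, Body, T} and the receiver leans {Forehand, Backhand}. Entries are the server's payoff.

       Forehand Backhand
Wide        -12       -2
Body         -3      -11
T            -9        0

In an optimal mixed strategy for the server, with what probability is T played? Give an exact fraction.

8/17

Row minima: Wide → -12, Body → -11, T → -9; maximin = -9.
Column maxima: Forehand → -3, Backhand → 0; minimax = -3.
-9 ≠ -3, so there is no saddle point; optimal play is mixed.
Wide is strictly dominated by T, so the server never plays it.
On the remaining 2×2 (Body, T vs Forehand, Backhand):
Let the server play Body with probability p. Expected payoff against Forehand: (-3)p + (-9)(1−p) = 6p − 9; against Backhand: (-11)p + 0(1−p) = −11p.
Setting these equal: 6p − 9 = −11p ⇒ 17p = 9 ⇒ p = 9/17, and the value is (6)·(9/17) − 9 = -99/17.
For the receiver: with q = P(Forehand), equating Body's and T's payoffs gives 8q − 11 = −9q ⇒ q = 11/17.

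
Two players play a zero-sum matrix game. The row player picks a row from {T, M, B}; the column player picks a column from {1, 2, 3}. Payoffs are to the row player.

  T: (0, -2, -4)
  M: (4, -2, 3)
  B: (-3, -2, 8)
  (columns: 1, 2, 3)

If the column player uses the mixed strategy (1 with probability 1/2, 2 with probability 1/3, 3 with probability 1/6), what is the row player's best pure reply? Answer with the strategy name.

M

Expected payoff of T: (1/2)·0 + (1/3)·(-2) + (1/6)·(-4) = -4/3.
Expected payoff of M: (1/2)·4 + (1/3)·(-2) + (1/6)·3 = 11/6.
Expected payoff of B: (1/2)·(-3) + (1/3)·(-2) + (1/6)·8 = -5/6.
The largest is 11/6, so the row player's best response is M.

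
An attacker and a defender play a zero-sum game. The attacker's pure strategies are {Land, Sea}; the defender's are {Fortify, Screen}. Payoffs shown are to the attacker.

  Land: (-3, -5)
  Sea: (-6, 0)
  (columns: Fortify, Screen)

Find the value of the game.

-15/4

Row minima: Land → -5, Sea → -6; maximin = -5.
Column maxima: Fortify → -3, Screen → 0; minimax = -3.
-5 ≠ -3, so there is no saddle point; optimal play is mixed.
Let the attacker play Land with probability p. Expected payoff against Fortify: (-3)p + (-6)(1−p) = 3p − 6; against Screen: (-5)p + 0(1−p) = −5p.
Setting these equal: 3p − 6 = −5p ⇒ 8p = 6 ⇒ p = 3/4, and the value is (3)·(3/4) − 6 = -15/4.
For the defender: with q = P(Fortify), equating Land's and Sea's payoffs gives 2q − 5 = −6q ⇒ q = 5/8.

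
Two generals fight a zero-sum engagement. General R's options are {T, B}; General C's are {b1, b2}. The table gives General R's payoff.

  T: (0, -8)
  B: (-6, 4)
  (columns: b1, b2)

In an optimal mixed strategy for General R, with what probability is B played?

4/9

Row minima: T → -8, B → -6; maximin = -6.
Column maxima: b1 → 0, b2 → 4; minimax = 0.
-6 ≠ 0, so there is no saddle point; optimal play is mixed.
Let General R play T with probability p. Expected payoff against b1: 0p + (-6)(1−p) = 6p − 6; against b2: (-8)p + 4(1−p) = −12p + 4.
Setting these equal: 6p − 6 = −12p + 4 ⇒ 18p = 10 ⇒ p = 5/9, and the value is (6)·(5/9) − 6 = -8/3.
For General C: with q = P(b1), equating T's and B's payoffs gives 8q − 8 = −10q + 4 ⇒ q = 2/3.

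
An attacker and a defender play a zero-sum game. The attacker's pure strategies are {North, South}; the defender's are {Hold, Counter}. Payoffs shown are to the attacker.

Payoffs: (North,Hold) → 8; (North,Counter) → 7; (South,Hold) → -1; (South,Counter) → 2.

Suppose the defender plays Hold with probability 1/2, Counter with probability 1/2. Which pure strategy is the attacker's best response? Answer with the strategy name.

North

Expected payoff of North: (1/2)·8 + (1/2)·7 = 15/2.
Expected payoff of South: (1/2)·(-1) + (1/2)·2 = 1/2.
The largest is 15/2, so the attacker's best response is North.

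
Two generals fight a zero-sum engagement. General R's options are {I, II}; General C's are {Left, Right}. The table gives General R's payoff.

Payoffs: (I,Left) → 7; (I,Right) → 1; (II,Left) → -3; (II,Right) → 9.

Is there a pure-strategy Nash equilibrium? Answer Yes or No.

No

Row minima: I → 1, II → -3; maximin = 1.
Column maxima: Left → 7, Right → 9; minimax = 7.
1 ≠ 7, so no pure-strategy equilibrium exists.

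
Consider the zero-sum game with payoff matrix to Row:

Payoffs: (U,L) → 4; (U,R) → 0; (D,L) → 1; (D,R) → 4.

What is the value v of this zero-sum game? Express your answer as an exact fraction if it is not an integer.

Row minima: U → 0, D → 1; maximin = 1.
Column maxima: L → 4, R → 4; minimax = 4.
1 ≠ 4, so there is no saddle point; optimal play is mixed.
Let Row play U with probability p. Expected payoff against L: 4p + 1(1−p) = 3p + 1; against R: 0p + 4(1−p) = −4p + 4.
Setting these equal: 3p + 1 = −4p + 4 ⇒ 7p = 3 ⇒ p = 3/7, and the value is (3)·(3/7) + 1 = 16/7.
For Column: with q = P(L), equating U's and D's payoffs gives 4q = −3q + 4 ⇒ q = 4/7.

16/7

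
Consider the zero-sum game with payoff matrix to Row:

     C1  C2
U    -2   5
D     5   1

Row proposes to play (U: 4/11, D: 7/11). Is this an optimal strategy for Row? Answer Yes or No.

Against C1 this mix gives (4/11)·(-2) + (7/11)·5 = 27/11.
Against C2 this mix gives (4/11)·5 + (7/11)·1 = 27/11.
All of Column's active replies (C1, C2) yield 27/11, and no column does worse for Row. The mix makes Column indifferent and guarantees 27/11, so it is optimal.

Yes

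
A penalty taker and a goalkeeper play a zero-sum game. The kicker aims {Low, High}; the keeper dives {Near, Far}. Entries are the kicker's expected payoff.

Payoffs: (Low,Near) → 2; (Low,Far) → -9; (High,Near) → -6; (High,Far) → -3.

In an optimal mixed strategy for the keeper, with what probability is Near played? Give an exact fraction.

3/7

Row minima: Low → -9, High → -6; maximin = -6.
Column maxima: Near → 2, Far → -3; minimax = -3.
-6 ≠ -3, so there is no saddle point; optimal play is mixed.
Let the kicker play Low with probability p. Expected payoff against Near: 2p + (-6)(1−p) = 8p − 6; against Far: (-9)p + (-3)(1−p) = −6p − 3.
Setting these equal: 8p − 6 = −6p − 3 ⇒ 14p = 3 ⇒ p = 3/14, and the value is (8)·(3/14) − 6 = -30/7.
For the keeper: with q = P(Near), equating Low's and High's payoffs gives 11q − 9 = −3q − 3 ⇒ q = 3/7.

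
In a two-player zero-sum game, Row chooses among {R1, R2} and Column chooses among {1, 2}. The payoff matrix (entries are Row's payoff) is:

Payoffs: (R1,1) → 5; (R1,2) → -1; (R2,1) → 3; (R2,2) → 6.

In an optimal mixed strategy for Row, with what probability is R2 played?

Row minima: R1 → -1, R2 → 3; maximin = 3.
Column maxima: 1 → 5, 2 → 6; minimax = 5.
3 ≠ 5, so there is no saddle point; optimal play is mixed.
Let Row play R1 with probability p. Expected payoff against 1: 5p + 3(1−p) = 2p + 3; against 2: (-1)p + 6(1−p) = −7p + 6.
Setting these equal: 2p + 3 = −7p + 6 ⇒ 9p = 3 ⇒ p = 1/3, and the value is (2)·(1/3) + 3 = 11/3.
For Column: with q = P(1), equating R1's and R2's payoffs gives 6q − 1 = −3q + 6 ⇒ q = 7/9.

2/3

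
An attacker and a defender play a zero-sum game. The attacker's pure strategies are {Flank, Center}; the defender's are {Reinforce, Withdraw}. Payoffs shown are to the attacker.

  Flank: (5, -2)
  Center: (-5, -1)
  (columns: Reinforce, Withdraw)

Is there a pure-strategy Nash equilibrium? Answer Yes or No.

Row minima: Flank → -2, Center → -5; maximin = -2.
Column maxima: Reinforce → 5, Withdraw → -1; minimax = -1.
-2 ≠ -1, so no pure-strategy equilibrium exists.

No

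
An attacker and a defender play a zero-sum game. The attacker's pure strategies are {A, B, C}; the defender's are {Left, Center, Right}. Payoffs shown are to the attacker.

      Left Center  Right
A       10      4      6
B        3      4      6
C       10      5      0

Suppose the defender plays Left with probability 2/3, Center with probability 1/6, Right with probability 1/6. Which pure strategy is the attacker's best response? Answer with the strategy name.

A

Expected payoff of A: (2/3)·10 + (1/6)·4 + (1/6)·6 = 25/3.
Expected payoff of B: (2/3)·3 + (1/6)·4 + (1/6)·6 = 11/3.
Expected payoff of C: (2/3)·10 + (1/6)·5 + (1/6)·0 = 15/2.
The largest is 25/3, so the attacker's best response is A.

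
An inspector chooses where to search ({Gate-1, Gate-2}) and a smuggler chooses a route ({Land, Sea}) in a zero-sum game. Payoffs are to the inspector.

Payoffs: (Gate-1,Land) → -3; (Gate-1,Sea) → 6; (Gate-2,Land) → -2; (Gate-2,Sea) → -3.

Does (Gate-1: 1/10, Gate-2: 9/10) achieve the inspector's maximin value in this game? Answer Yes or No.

Yes

Against Land this mix gives (1/10)·(-3) + (9/10)·(-2) = -21/10.
Against Sea this mix gives (1/10)·6 + (9/10)·(-3) = -21/10.
All of the smuggler's active replies (Land, Sea) yield -21/10, and no column does worse for the inspector. The mix makes the smuggler indifferent and guarantees -21/10, so it is optimal.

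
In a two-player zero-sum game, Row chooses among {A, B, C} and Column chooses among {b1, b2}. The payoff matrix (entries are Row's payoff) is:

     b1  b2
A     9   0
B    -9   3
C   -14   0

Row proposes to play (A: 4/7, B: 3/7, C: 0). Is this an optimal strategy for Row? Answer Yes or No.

Against b1 this mix gives (4/7)·9 + (3/7)·(-9) = 9/7.
Against b2 this mix gives (4/7)·0 + (3/7)·3 = 9/7.
All of Column's active replies (b1, b2) yield 9/7, and no column does worse for Row. The mix makes Column indifferent and guarantees 9/7, so it is optimal.

Yes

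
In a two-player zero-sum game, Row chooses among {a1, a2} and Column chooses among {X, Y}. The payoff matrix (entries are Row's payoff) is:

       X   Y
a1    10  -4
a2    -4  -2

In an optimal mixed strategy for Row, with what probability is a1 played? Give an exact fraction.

1/8

Row minima: a1 → -4, a2 → -4; maximin = -4.
Column maxima: X → 10, Y → -2; minimax = -2.
-4 ≠ -2, so there is no saddle point; optimal play is mixed.
Let Row play a1 with probability p. Expected payoff against X: 10p + (-4)(1−p) = 14p − 4; against Y: (-4)p + (-2)(1−p) = −2p − 2.
Setting these equal: 14p − 4 = −2p − 2 ⇒ 16p = 2 ⇒ p = 1/8, and the value is (14)·(1/8) − 4 = -9/4.
For Column: with q = P(X), equating a1's and a2's payoffs gives 14q − 4 = −2q − 2 ⇒ q = 1/8.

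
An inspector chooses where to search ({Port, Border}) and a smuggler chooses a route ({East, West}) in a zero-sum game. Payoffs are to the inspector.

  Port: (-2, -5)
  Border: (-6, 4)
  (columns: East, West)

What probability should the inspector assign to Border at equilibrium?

3/13

Row minima: Port → -5, Border → -6; maximin = -5.
Column maxima: East → -2, West → 4; minimax = -2.
-5 ≠ -2, so there is no saddle point; optimal play is mixed.
Let the inspector play Port with probability p. Expected payoff against East: (-2)p + (-6)(1−p) = 4p − 6; against West: (-5)p + 4(1−p) = −9p + 4.
Setting these equal: 4p − 6 = −9p + 4 ⇒ 13p = 10 ⇒ p = 10/13, and the value is (4)·(10/13) − 6 = -38/13.
For the smuggler: with q = P(East), equating Port's and Border's payoffs gives 3q − 5 = −10q + 4 ⇒ q = 9/13.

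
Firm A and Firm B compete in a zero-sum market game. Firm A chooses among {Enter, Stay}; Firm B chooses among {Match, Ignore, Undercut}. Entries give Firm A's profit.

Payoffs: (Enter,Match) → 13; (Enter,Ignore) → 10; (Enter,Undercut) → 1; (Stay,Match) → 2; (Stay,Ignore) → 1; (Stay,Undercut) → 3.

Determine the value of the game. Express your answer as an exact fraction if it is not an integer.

29/11

Row minima: Enter → 1, Stay → 1; maximin = 1.
Column maxima: Match → 13, Ignore → 10, Undercut → 3; minimax = 3.
1 ≠ 3, so there is no saddle point; optimal play is mixed.
Match is strictly dominated by Ignore (it gives Firm A strictly more in every row), so Firm B never plays it.
On the remaining 2×2 (Enter, Stay vs Ignore, Undercut):
Let Firm A play Enter with probability p. Expected payoff against Ignore: 10p + 1(1−p) = 9p + 1; against Undercut: 1p + 3(1−p) = −2p + 3.
Setting these equal: 9p + 1 = −2p + 3 ⇒ 11p = 2 ⇒ p = 2/11, and the value is (9)·(2/11) + 1 = 29/11.
For Firm B: with q = P(Ignore), equating Enter's and Stay's payoffs gives 9q + 1 = −2q + 3 ⇒ q = 2/11.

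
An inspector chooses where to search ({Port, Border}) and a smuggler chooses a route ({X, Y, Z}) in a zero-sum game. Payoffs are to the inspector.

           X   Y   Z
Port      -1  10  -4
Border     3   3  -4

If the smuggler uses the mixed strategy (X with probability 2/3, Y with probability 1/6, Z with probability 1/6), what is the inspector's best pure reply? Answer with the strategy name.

Border

Expected payoff of Port: (2/3)·(-1) + (1/6)·10 + (1/6)·(-4) = 1/3.
Expected payoff of Border: (2/3)·3 + (1/6)·3 + (1/6)·(-4) = 11/6.
The largest is 11/6, so the inspector's best response is Border.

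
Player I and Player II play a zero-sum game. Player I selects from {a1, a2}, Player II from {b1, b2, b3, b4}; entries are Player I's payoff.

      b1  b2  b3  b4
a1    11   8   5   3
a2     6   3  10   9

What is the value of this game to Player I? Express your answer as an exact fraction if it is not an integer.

Row minima: a1 → 3, a2 → 3; maximin = 3.
Column maxima: b1 → 11, b2 → 8, b3 → 10, b4 → 9; minimax = 8.
3 ≠ 8, so there is no saddle point; optimal play is mixed.
b1 is strictly dominated by b2 (it gives Player I strictly more in every row), so Player II never plays it.
b3 is strictly dominated by b4 (it gives Player I strictly more in every row), so Player II never plays it.
On the remaining 2×2 (a1, a2 vs b2, b4):
Let Player I play a1 with probability p. Expected payoff against b2: 8p + 3(1−p) = 5p + 3; against b4: 3p + 9(1−p) = −6p + 9.
Setting these equal: 5p + 3 = −6p + 9 ⇒ 11p = 6 ⇒ p = 6/11, and the value is (5)·(6/11) + 3 = 63/11.
For Player II: with q = P(b2), equating a1's and a2's payoffs gives 5q + 3 = −6q + 9 ⇒ q = 6/11.

63/11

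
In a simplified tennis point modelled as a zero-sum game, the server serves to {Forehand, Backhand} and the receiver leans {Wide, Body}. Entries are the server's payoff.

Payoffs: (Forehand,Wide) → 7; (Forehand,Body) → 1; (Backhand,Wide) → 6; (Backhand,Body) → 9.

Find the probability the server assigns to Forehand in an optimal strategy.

1/3

Row minima: Forehand → 1, Backhand → 6; maximin = 6.
Column maxima: Wide → 7, Body → 9; minimax = 7.
6 ≠ 7, so there is no saddle point; optimal play is mixed.
Let the server play Forehand with probability p. Expected payoff against Wide: 7p + 6(1−p) = p + 6; against Body: 1p + 9(1−p) = −8p + 9.
Setting these equal: p + 6 = −8p + 9 ⇒ 9p = 3 ⇒ p = 1/3, and the value is (1)·(1/3) + 6 = 19/3.
For the receiver: with q = P(Wide), equating Forehand's and Backhand's payoffs gives 6q + 1 = −3q + 9 ⇒ q = 8/9.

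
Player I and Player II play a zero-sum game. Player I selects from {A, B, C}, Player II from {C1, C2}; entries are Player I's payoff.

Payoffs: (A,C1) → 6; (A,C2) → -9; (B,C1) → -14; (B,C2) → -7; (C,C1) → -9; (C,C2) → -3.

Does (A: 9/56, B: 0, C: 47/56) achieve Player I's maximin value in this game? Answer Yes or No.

Against C1 this mix gives (9/56)·6 + (47/56)·(-9) = -369/56.
Against C2 this mix gives (9/56)·(-9) + (47/56)·(-3) = -111/28.
Player II will play C1, holding Player I to -369/56. Shifting weight toward the row that does better against C1 would raise this floor (the equalizing mix achieves -33/7 against both C1 and C2), so the proposed strategy is not optimal.

No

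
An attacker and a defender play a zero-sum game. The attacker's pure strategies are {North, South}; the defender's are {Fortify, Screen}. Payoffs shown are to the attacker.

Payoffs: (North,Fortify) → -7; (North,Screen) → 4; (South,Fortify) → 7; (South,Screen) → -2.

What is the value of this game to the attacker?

Row minima: North → -7, South → -2; maximin = -2.
Column maxima: Fortify → 7, Screen → 4; minimax = 4.
-2 ≠ 4, so there is no saddle point; optimal play is mixed.
Let the attacker play North with probability p. Expected payoff against Fortify: (-7)p + 7(1−p) = −14p + 7; against Screen: 4p + (-2)(1−p) = 6p − 2.
Setting these equal: −14p + 7 = 6p − 2 ⇒ −20p = -9 ⇒ p = 9/20, and the value is (-14)·(9/20) + 7 = 7/10.
For the defender: with q = P(Fortify), equating North's and South's payoffs gives −11q + 4 = 9q − 2 ⇒ q = 3/10.

7/10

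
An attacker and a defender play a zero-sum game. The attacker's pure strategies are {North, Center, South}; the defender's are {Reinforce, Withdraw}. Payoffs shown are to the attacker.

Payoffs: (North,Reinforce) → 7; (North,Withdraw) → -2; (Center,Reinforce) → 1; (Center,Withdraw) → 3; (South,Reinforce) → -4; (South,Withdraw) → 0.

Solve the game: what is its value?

23/11

Row minima: North → -2, Center → 1, South → -4; maximin = 1.
Column maxima: Reinforce → 7, Withdraw → 3; minimax = 3.
1 ≠ 3, so there is no saddle point; optimal play is mixed.
South is strictly dominated by Center, so the attacker never plays it.
On the remaining 2×2 (North, Center vs Reinforce, Withdraw):
Let the attacker play North with probability p. Expected payoff against Reinforce: 7p + 1(1−p) = 6p + 1; against Withdraw: (-2)p + 3(1−p) = −5p + 3.
Setting these equal: 6p + 1 = −5p + 3 ⇒ 11p = 2 ⇒ p = 2/11, and the value is (6)·(2/11) + 1 = 23/11.
For the defender: with q = P(Reinforce), equating North's and Center's payoffs gives 9q − 2 = −2q + 3 ⇒ q = 5/11.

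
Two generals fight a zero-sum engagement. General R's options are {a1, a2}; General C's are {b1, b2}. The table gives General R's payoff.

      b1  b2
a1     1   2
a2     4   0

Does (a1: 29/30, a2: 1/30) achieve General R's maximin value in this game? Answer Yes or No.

Against b1 this mix gives (29/30)·1 + (1/30)·4 = 11/10.
Against b2 this mix gives (29/30)·2 + (1/30)·0 = 29/15.
General C will play b1, holding General R to 11/10. Shifting weight toward the row that does better against b1 would raise this floor (the equalizing mix achieves 8/5 against both b1 and b2), so the proposed strategy is not optimal.

No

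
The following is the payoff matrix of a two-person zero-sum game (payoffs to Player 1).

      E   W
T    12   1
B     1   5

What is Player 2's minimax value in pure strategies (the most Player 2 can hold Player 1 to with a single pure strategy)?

Column maxima: E → 12, W → 5.
The smallest of these is 5.

5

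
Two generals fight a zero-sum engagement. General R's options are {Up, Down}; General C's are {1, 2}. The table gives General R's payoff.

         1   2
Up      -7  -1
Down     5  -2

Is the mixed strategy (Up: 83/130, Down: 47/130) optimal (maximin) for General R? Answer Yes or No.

No

Against 1 this mix gives (83/130)·(-7) + (47/130)·5 = -173/65.
Against 2 this mix gives (83/130)·(-1) + (47/130)·(-2) = -177/130.
General C will play 1, holding General R to -173/65. Shifting weight toward the row that does better against 1 would raise this floor (the equalizing mix achieves -19/13 against both 1 and 2), so the proposed strategy is not optimal.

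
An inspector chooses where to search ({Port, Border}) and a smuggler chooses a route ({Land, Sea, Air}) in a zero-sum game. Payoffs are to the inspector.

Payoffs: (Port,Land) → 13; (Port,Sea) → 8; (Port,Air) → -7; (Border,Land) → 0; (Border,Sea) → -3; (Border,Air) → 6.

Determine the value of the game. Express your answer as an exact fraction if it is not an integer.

9/8

Row minima: Port → -7, Border → -3; maximin = -3.
Column maxima: Land → 13, Sea → 8, Air → 6; minimax = 6.
-3 ≠ 6, so there is no saddle point; optimal play is mixed.
Land is strictly dominated by Sea (it gives the inspector strictly more in every row), so the smuggler never plays it.
On the remaining 2×2 (Port, Border vs Sea, Air):
Let the inspector play Port with probability p. Expected payoff against Sea: 8p + (-3)(1−p) = 11p − 3; against Air: (-7)p + 6(1−p) = −13p + 6.
Setting these equal: 11p − 3 = −13p + 6 ⇒ 24p = 9 ⇒ p = 3/8, and the value is (11)·(3/8) − 3 = 9/8.
For the smuggler: with q = P(Sea), equating Port's and Border's payoffs gives 15q − 7 = −9q + 6 ⇒ q = 13/24.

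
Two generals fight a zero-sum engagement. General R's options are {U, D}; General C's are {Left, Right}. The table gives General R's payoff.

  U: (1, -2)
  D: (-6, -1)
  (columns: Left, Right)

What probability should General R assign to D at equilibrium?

3/8

Row minima: U → -2, D → -6; maximin = -2.
Column maxima: Left → 1, Right → -1; minimax = -1.
-2 ≠ -1, so there is no saddle point; optimal play is mixed.
Let General R play U with probability p. Expected payoff against Left: 1p + (-6)(1−p) = 7p − 6; against Right: (-2)p + (-1)(1−p) = −p − 1.
Setting these equal: 7p − 6 = −p − 1 ⇒ 8p = 5 ⇒ p = 5/8, and the value is (7)·(5/8) − 6 = -13/8.
For General C: with q = P(Left), equating U's and D's payoffs gives 3q − 2 = −5q − 1 ⇒ q = 1/8.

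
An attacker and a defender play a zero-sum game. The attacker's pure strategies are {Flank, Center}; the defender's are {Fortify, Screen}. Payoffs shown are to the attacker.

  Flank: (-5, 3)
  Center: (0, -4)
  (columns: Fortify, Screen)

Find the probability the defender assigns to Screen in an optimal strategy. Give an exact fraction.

Row minima: Flank → -5, Center → -4; maximin = -4.
Column maxima: Fortify → 0, Screen → 3; minimax = 0.
-4 ≠ 0, so there is no saddle point; optimal play is mixed.
Let the attacker play Flank with probability p. Expected payoff against Fortify: (-5)p + 0(1−p) = −5p; against Screen: 3p + (-4)(1−p) = 7p − 4.
Setting these equal: −5p = 7p − 4 ⇒ −12p = -4 ⇒ p = 1/3, and the value is (-5)·(1/3) = -5/3.
For the defender: with q = P(Fortify), equating Flank's and Center's payoffs gives −8q + 3 = 4q − 4 ⇒ q = 7/12.

5/12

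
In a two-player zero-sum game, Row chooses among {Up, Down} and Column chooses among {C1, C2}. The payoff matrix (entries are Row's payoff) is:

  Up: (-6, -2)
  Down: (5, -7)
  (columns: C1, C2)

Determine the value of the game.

-13/4

Row minima: Up → -6, Down → -7; maximin = -6.
Column maxima: C1 → 5, C2 → -2; minimax = -2.
-6 ≠ -2, so there is no saddle point; optimal play is mixed.
Let Row play Up with probability p. Expected payoff against C1: (-6)p + 5(1−p) = −11p + 5; against C2: (-2)p + (-7)(1−p) = 5p − 7.
Setting these equal: −11p + 5 = 5p − 7 ⇒ −16p = -12 ⇒ p = 3/4, and the value is (-11)·(3/4) + 5 = -13/4.
For Column: with q = P(C1), equating Up's and Down's payoffs gives −4q − 2 = 12q − 7 ⇒ q = 5/16.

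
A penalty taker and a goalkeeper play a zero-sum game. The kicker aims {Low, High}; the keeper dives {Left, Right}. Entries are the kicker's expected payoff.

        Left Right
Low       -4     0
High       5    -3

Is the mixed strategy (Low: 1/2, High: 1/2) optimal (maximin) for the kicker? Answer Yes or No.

No

Against Left this mix gives (1/2)·(-4) + (1/2)·5 = 1/2.
Against Right this mix gives (1/2)·0 + (1/2)·(-3) = -3/2.
The keeper will play Right, holding the kicker to -3/2. Shifting weight toward the row that does better against Right would raise this floor (the equalizing mix achieves -1 against both Right and Left), so the proposed strategy is not optimal.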